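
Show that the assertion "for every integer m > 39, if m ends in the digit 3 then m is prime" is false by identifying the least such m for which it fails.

m = 43: 43 ends in 3 and is prime.
m = 53: 53 ends in 3 and is prime.
m = 63: 63 ends in 3; 63 = 3 × 21, composite.

m = 63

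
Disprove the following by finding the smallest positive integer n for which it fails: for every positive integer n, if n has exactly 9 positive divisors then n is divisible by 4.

A counterexample is any positive integer n such that n has exactly 9 positive divisors but n is not divisible by 4; we check each in order.
For n = 36, 100, 196 the conclusion holds.
n = 225: τ(225) = 9; 225 mod 4 = 1.

n = 225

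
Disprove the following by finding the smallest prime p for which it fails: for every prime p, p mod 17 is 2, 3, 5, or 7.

p = 11

p = 2: 2 mod 17 = 2.
p = 3: 3 mod 17 = 3.
p = 5: 5 mod 17 = 5.
p = 7: 7 mod 17 = 7.
p = 11: 11 mod 17 = 11 — not in {2, 3, 5, 7}.
So p = 11 is the smallest counterexample.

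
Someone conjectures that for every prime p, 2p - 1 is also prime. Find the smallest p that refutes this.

Check each prime p in order until 2p - 1 is not prime.
For p = 2, 3 the conclusion holds.
p = 5: 2p - 1 = 9 = 3 × 3, not prime.

p = 5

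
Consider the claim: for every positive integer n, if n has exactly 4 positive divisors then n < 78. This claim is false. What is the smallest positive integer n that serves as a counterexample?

n = 82

Check each positive integer n in order until n has exactly 4 positive divisors but the claim fails.
For n = 6, 8, 10, 14, …, 69, 74, 77 the conclusion holds.
n = 82: τ(82) = 4; 82 ≥ 78.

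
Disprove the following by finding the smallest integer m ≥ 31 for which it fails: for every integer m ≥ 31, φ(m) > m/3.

m = 36

We need the least integer m ≥ 31 for which the claim fails.
The first 5 eligible values, up to m = 35, all satisfy the conclusion.
m = 36: φ(36) = 12 and 36/3 = 12, so φ(36) ≤ 36/3.
Hence m = 36 is a counterexample.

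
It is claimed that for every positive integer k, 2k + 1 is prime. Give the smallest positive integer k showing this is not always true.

k = 1: 2k + 1 = 3, prime.
k = 2: 2k + 1 = 5, prime.
k = 3: 2k + 1 = 7, prime.
k = 4: 2k + 1 = 9 = 3 × 3, composite.

k = 4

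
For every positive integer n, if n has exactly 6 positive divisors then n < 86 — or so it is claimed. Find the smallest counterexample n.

Check each positive integer n in order until n has exactly 6 positive divisors but the claim fails.
For n = 12, 18, 20, 28, …, 68, 75, 76 the conclusion holds.
n = 92: τ(92) = 6; 92 ≥ 86.
Hence n = 92 is a counterexample.

n = 92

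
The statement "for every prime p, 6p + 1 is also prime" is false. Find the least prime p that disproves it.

p = 19

We need the least prime p for which 6p + 1 is not prime.
The first 7 eligible values, up to p = 17, all satisfy the conclusion.
p = 19: 6p + 1 = 115 = 5 × 23, not prime.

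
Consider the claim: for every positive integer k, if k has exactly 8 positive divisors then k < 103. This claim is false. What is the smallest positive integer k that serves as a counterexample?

k = 104

A counterexample is any positive integer k such that k has exactly 8 positive divisors but the claim fails; we check each in order.
The first 11 eligible values, up to k = 102, all satisfy the conclusion.
k = 104: τ(104) = 8; 104 ≥ 103.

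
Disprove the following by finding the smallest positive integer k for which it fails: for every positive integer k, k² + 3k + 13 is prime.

For k = 1, 2, 3, 4, 5, 6, 7, 8 the conclusion holds.
k = 9: k² + 3k + 13 = 121 = 11 × 11, composite.

k = 9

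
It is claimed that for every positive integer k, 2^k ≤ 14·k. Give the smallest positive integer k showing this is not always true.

We need the least positive integer k for which 2^k > 14·k.
For k = 1, 2, 3, 4, 5, 6 the conclusion holds.
k = 7: 2^k = 128 and 14·k = 98, so 128 > 98.

k = 7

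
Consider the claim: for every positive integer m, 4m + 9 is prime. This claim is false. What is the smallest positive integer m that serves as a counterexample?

m = 3

m = 1: 4m + 9 = 13, prime.
m = 2: 4m + 9 = 17, prime.
m = 3: 4m + 9 = 21 = 3 × 7, composite.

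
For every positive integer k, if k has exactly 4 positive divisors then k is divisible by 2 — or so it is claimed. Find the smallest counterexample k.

We need the least positive integer k for which k has exactly 4 positive divisors but k is not divisible by 2.
k = 6: τ(6) = 4; 6 mod 2 = 0.
k = 8: τ(8) = 4; 8 mod 2 = 0.
k = 10: τ(10) = 4; 10 mod 2 = 0.
k = 14: τ(14) = 4; 14 mod 2 = 0.
k = 15: τ(15) = 4; 15 mod 2 = 1.

k = 15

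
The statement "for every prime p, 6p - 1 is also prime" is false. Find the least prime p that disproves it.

p = 11

p = 2: 6p - 1 = 11, prime.
p = 3: 6p - 1 = 17, prime.
p = 5: 6p - 1 = 29, prime.
p = 7: 6p - 1 = 41, prime.
p = 11: 6p - 1 = 65 = 5 × 13, not prime.
So p = 11 is the smallest counterexample.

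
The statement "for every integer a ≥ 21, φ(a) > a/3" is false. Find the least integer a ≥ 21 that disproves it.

a = 24

A counterexample is any integer a ≥ 21 such that the claim fails; we check each in order.
a = 21: φ(21) = 12 and 21/3 = 7, so φ(21) > 21/3.
a = 22: φ(22) = 10 and 22/3 = 22/3, so φ(22) > 22/3.
a = 23: φ(23) = 22 and 23/3 = 23/3, so φ(23) > 23/3.
a = 24: φ(24) = 8 and 24/3 = 8, so φ(24) ≤ 24/3.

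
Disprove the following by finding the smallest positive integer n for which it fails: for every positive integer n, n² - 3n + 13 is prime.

We need the least positive integer n for which n² - 3n + 13 is not prime.
For n = 1, 2, 3, 4, …, 9, 10, 11 the conclusion holds.
n = 12: n² - 3n + 13 = 121 = 11 × 11, composite.
Thus n = 12 disproves the claim, and no smaller n works.

n = 12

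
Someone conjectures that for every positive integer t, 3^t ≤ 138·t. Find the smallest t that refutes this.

t = 7

The first 6 eligible values, up to t = 6, all satisfy the conclusion.
t = 7: 3^t = 2187 and 138·t = 966, so 2187 > 966.
Hence t = 7 is a counterexample.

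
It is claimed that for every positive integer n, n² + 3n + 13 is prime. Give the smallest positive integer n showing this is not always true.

We need the least positive integer n for which n² + 3n + 13 is not prime.
For n = 1, 2, 3, 4, 5, 6, 7, 8 the conclusion holds.
n = 9: n² + 3n + 13 = 121 = 11 × 11, composite.

n = 9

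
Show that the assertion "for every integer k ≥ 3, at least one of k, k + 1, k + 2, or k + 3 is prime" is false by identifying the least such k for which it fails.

The first 21 eligible values, up to k = 23, all satisfy the conclusion.
k = 24: 24 = 2 × 12; 25 = 5 × 5; 26 = 2 × 13; 27 = 3 × 9 — all composite.
Hence k = 24 is a counterexample.

k = 24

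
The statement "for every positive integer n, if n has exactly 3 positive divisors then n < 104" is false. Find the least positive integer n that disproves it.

n = 121

A counterexample is any positive integer n such that n has exactly 3 positive divisors but the claim fails; we check each in order.
For n = 4, 9, 25, 49 the conclusion holds.
n = 121: τ(121) = 3; 121 ≥ 104.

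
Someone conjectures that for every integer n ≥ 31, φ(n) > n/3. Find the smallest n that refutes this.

For n = 31, 32, 33, 34, 35 the conclusion holds.
n = 36: φ(36) = 12 and 36/3 = 12, so φ(36) ≤ 36/3.

n = 36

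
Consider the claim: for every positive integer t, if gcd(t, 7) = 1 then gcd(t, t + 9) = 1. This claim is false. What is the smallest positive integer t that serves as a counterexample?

t = 3

Check each positive integer t in order until gcd(t, 7) = 1 but gcd(t, t + 9) > 1.
t = 1: gcd(1, 10) = 1.
t = 2: gcd(2, 11) = 1.
t = 3: gcd(3, 12) = 3.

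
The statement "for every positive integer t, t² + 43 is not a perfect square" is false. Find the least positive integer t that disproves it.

A counterexample is any positive integer t such that t² + 43 is a perfect square; we check each in order.
For t = 1, 2, 3, 4, …, 18, 19, 20 the conclusion holds.
t = 21: 21² + 43 = 484 = 22², a perfect square.

t = 21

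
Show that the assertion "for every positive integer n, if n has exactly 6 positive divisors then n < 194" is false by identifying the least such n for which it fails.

The first 27 eligible values, up to n = 188, all satisfy the conclusion.
n = 207: τ(207) = 6; 207 ≥ 194.

n = 207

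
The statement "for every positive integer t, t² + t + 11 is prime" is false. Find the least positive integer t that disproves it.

t = 10

Check each positive integer t in order until t² + t + 11 is not prime.
The first 9 eligible values, up to t = 9, all satisfy the conclusion.
t = 10: t² + t + 11 = 121 = 11 × 11, composite.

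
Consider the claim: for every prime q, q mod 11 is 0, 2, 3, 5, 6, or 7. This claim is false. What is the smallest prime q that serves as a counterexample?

q = 19

A counterexample is any prime q such that the claim fails; we check each in order.
For q = 2, 3, 5, 7, 11, 13, 17 the conclusion holds.
q = 19: 19 mod 11 = 8 — not in {0, 2, 3, 5, 6, 7}.
Thus q = 19 disproves the claim, and no smaller q works.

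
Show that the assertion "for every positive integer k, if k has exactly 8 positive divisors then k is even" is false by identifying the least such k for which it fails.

Check each positive integer k in order until k has exactly 8 positive divisors but k is odd.
For k = 24, 30, 40, 42, …, 88, 102, 104 the conclusion holds.
k = 105: divisors of 105: 1, 3, 5, 7, 15, 21, 35, 105; 105 is odd.

k = 105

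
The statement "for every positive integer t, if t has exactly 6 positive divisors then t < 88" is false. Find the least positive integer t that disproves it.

We need the least positive integer t for which t has exactly 6 positive divisors but the claim fails.
The first 13 eligible values, up to t = 76, all satisfy the conclusion.
t = 92: τ(92) = 6; 92 ≥ 88.

t = 92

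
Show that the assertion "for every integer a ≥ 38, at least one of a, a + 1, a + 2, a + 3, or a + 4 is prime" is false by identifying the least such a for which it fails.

a = 48

A counterexample is any integer a ≥ 38 such that a, a + 1, a + 2, a + 3, a + 4 are all composite; we check each in order.
The first 10 eligible values, up to a = 47, all satisfy the conclusion.
a = 48: 48 = 2 × 24; 49 = 7 × 7; 50 = 2 × 25; 51 = 3 × 17; 52 = 2 × 26 — all composite.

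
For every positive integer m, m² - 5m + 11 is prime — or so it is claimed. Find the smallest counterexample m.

A counterexample is any positive integer m such that m² - 5m + 11 is not prime; we check each in order.
m = 1: m² - 5m + 11 = 7, prime.
m = 2: m² - 5m + 11 = 5, prime.
m = 3: m² - 5m + 11 = 5, prime.
m = 4: m² - 5m + 11 = 7, prime.
m = 5: m² - 5m + 11 = 11, prime.
m = 6: m² - 5m + 11 = 17, prime.
m = 7: m² - 5m + 11 = 25 = 5 × 5, composite.

m = 7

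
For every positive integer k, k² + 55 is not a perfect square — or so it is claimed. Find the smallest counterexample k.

k = 3

For k = 1, 2 the conclusion holds.
k = 3: 3² + 55 = 64 = 8², a perfect square.
Thus k = 3 disproves the claim, and no smaller k works.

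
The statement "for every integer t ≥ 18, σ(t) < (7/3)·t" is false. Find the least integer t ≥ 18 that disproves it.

t = 18: σ(18) = 39; 39 < 42.
t = 19: σ(19) = 20; 20 < 133/3.
t = 20: σ(20) = 42; 42 < 140/3.
t = 21: σ(21) = 32; 32 < 49.
t = 22: σ(22) = 36; 36 < 154/3.
t = 23: σ(23) = 24; 24 < 161/3.
t = 24: σ(24) = 60; 60 ≥ 56.
Thus t = 24 disproves the claim, and no smaller t works.

t = 24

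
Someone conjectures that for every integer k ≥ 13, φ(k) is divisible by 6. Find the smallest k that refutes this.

k = 13: φ(13) = 12; 12 mod 6 = 0.
k = 14: φ(14) = 6; 6 mod 6 = 0.
k = 15: φ(15) = 8; 8 mod 6 = 2.
Thus k = 15 disproves the claim, and no smaller k works.

k = 15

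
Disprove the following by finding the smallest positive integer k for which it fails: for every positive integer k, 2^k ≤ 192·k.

We need the least positive integer k for which 2^k > 192·k.
The first 11 eligible values, up to k = 11, all satisfy the conclusion.
k = 12: 2^k = 4096 and 192·k = 2304, so 4096 > 2304.
Thus k = 12 disproves the claim, and no smaller k works.

k = 12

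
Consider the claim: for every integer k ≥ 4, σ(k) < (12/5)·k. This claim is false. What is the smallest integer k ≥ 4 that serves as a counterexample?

Check each integer k ≥ 4 in order until the claim fails.
For k = 4, 5, 6, 7, …, 21, 22, 23 the conclusion holds.
k = 24: σ(24) = 60; 60 ≥ 288/5.
Thus k = 24 disproves the claim, and no smaller k works.

k = 24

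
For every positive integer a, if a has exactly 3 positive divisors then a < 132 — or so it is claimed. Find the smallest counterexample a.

Check each positive integer a in order until a has exactly 3 positive divisors but the claim fails.
a = 4: τ(4) = 3; 4 < 132.
a = 9: τ(9) = 3; 9 < 132.
a = 25: τ(25) = 3; 25 < 132.
a = 49: τ(49) = 3; 49 < 132.
a = 121: τ(121) = 3; 121 < 132.
a = 169: τ(169) = 3; 169 ≥ 132.
Hence a = 169 is a counterexample.

a = 169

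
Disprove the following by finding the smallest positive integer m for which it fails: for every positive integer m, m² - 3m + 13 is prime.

m = 12

For m = 1, 2, 3, 4, …, 9, 10, 11 the conclusion holds.
m = 12: m² - 3m + 13 = 121 = 11 × 11, composite.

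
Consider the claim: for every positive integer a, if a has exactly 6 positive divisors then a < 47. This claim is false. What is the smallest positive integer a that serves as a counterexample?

a = 12: τ(12) = 6; 12 < 47.
a = 18: τ(18) = 6; 18 < 47.
a = 20: τ(20) = 6; 20 < 47.
a = 28: τ(28) = 6; 28 < 47.
a = 32: τ(32) = 6; 32 < 47.
a = 44: τ(44) = 6; 44 < 47.
a = 45: τ(45) = 6; 45 < 47.
a = 50: τ(50) = 6; 50 ≥ 47.
So a = 50 is the smallest counterexample.

a = 50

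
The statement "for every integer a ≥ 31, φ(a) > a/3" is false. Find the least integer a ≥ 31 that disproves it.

We need the least integer a ≥ 31 for which the claim fails.
a = 31: φ(31) = 30 and 31/3 = 31/3, so φ(31) > 31/3.
a = 32: φ(32) = 16 and 32/3 = 32/3, so φ(32) > 32/3.
a = 33: φ(33) = 20 and 33/3 = 11, so φ(33) > 33/3.
a = 34: φ(34) = 16 and 34/3 = 34/3, so φ(34) > 34/3.
a = 35: φ(35) = 24 and 35/3 = 35/3, so φ(35) > 35/3.
a = 36: φ(36) = 12 and 36/3 = 12, so φ(36) ≤ 36/3.

a = 36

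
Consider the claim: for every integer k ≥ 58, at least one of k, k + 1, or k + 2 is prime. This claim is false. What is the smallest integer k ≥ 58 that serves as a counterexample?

Check each integer k ≥ 58 in order until k, k + 1, k + 2 are all composite.
The first 4 eligible values, up to k = 61, all satisfy the conclusion.
k = 62: 62 = 2 × 31; 63 = 3 × 21; 64 = 2 × 32 — all composite.

k = 62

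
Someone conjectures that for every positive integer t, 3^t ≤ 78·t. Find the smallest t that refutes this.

A counterexample is any positive integer t such that 3^t > 78·t; we check each in order.
For t = 1, 2, 3, 4, 5 the conclusion holds.
t = 6: 3^t = 729 and 78·t = 468, so 729 > 468.

t = 6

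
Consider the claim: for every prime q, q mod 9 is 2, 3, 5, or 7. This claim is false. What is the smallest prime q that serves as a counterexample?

q = 13

Check each prime q in order until the claim fails.
q = 2: 2 mod 9 = 2.
q = 3: 3 mod 9 = 3.
q = 5: 5 mod 9 = 5.
q = 7: 7 mod 9 = 7.
q = 11: 11 mod 9 = 2.
q = 13: 13 mod 9 = 4 — not in {2, 3, 5, 7}.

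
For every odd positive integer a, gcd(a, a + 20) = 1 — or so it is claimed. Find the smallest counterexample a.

a = 1: gcd(1, 21) = 1.
a = 3: gcd(3, 23) = 1.
a = 5: gcd(5, 25) = 5.
Hence a = 5 is a counterexample.

a = 5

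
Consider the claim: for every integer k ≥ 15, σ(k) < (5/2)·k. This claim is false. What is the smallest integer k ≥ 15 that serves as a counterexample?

We need the least integer k ≥ 15 for which the claim fails.
For k = 15, 16, 17, 18, 19, 20, 21, 22, 23 the conclusion holds.
k = 24: σ(24) = 60; 60 ≥ 60.
Hence k = 24 is a counterexample.

k = 24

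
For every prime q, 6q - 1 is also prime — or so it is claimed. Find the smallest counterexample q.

Check each prime q in order until 6q - 1 is not prime.
For q = 2, 3, 5, 7 the conclusion holds.
q = 11: 6q - 1 = 65 = 5 × 13, not prime.

q = 11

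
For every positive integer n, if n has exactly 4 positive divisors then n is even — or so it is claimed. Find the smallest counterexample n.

n = 15

For n = 6, 8, 10, 14 the conclusion holds.
n = 15: divisors of 15: 1, 3, 5, 15; 15 is odd.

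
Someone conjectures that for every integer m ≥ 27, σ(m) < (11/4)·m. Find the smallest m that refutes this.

m = 60

For m = 27, 28, 29, 30, …, 57, 58, 59 the conclusion holds.
m = 60: σ(60) = 168; 168 ≥ 165.
Hence m = 60 is a counterexample.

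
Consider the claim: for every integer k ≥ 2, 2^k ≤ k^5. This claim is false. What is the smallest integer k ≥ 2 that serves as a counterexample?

A counterexample is any integer k ≥ 2 such that 2^k > k^5; we check each in order.
The first 21 eligible values, up to k = 22, all satisfy the conclusion.
k = 23: 2^k = 8388608 and k^5 = 6436343, so 8388608 > 6436343.
So k = 23 is the smallest counterexample.

k = 23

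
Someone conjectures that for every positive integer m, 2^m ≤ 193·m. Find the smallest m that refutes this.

The first 11 eligible values, up to m = 11, all satisfy the conclusion.
m = 12: 2^m = 4096 and 193·m = 2316, so 4096 > 2316.
Hence m = 12 is a counterexample.

m = 12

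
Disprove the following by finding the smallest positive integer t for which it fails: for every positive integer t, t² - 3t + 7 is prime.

The first 5 eligible values, up to t = 5, all satisfy the conclusion.
t = 6: t² - 3t + 7 = 25 = 5 × 5, composite.
Hence t = 6 is a counterexample.

t = 6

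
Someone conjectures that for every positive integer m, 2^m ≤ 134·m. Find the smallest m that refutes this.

m = 11

Check each positive integer m in order until 2^m > 134·m.
For m = 1, 2, 3, 4, 5, 6, 7, 8, 9, 10 the conclusion holds.
m = 11: 2^m = 2048 and 134·m = 1474, so 2048 > 1474.
So m = 11 is the smallest counterexample.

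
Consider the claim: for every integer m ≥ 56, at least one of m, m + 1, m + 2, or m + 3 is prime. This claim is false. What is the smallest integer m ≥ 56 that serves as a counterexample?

m = 62

For m = 56, 57, 58, 59, 60, 61 the conclusion holds.
m = 62: 62 = 2 × 31; 63 = 3 × 21; 64 = 2 × 32; 65 = 5 × 13 — all composite.
Hence m = 62 is a counterexample.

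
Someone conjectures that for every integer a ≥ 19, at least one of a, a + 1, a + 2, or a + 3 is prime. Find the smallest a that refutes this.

a = 24

a = 19: 19 is prime.
a = 20: 23 is prime.
a = 21: 23 is prime.
a = 22: 23 is prime.
a = 23: 23 is prime.
a = 24: 24 = 2 × 12; 25 = 5 × 5; 26 = 2 × 13; 27 = 3 × 9 — all composite.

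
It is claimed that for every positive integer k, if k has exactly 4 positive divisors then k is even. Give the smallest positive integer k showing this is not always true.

Check each positive integer k in order until k has exactly 4 positive divisors but k is odd.
The first 4 eligible values, up to k = 14, all satisfy the conclusion.
k = 15: divisors of 15: 1, 3, 5, 15; 15 is odd.
Thus k = 15 disproves the claim, and no smaller k works.

k = 15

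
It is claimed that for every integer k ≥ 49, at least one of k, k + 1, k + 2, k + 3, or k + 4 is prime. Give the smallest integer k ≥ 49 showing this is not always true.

The first 5 eligible values, up to k = 53, all satisfy the conclusion.
k = 54: 54 = 2 × 27; 55 = 5 × 11; 56 = 2 × 28; 57 = 3 × 19; 58 = 2 × 29 — all composite.
So k = 54 is the smallest counterexample.

k = 54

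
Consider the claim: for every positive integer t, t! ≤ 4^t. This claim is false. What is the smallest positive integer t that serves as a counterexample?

We need the least positive integer t for which t! > 4^t.
The first 8 eligible values, up to t = 8, all satisfy the conclusion.
t = 9: t! = 362880 and 4^t = 262144, so 362880 > 262144.
Thus t = 9 disproves the claim, and no smaller t works.

t = 9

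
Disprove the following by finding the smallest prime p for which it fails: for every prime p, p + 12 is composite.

p = 2: p + 12 = 14 = 2 × 7, composite.
p = 3: p + 12 = 15 = 3 × 5, composite.
p = 5: p + 12 = 17, prime — not composite.
Hence p = 5 is a counterexample.

p = 5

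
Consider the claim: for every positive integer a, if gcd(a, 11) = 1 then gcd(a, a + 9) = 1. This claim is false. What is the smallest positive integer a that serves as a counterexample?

a = 3

Check each positive integer a in order until gcd(a, 11) = 1 but gcd(a, a + 9) > 1.
For a = 1, 2 the conclusion holds.
a = 3: gcd(3, 12) = 3.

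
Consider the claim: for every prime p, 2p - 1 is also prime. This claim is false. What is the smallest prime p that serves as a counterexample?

We need the least prime p for which 2p - 1 is not prime.
p = 2: 2p - 1 = 3, prime.
p = 3: 2p - 1 = 5, prime.
p = 5: 2p - 1 = 9 = 3 × 3, not prime.

p = 5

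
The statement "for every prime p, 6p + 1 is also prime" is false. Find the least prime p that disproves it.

A counterexample is any prime p such that 6p + 1 is not prime; we check each in order.
p = 2: 6p + 1 = 13, prime.
p = 3: 6p + 1 = 19, prime.
p = 5: 6p + 1 = 31, prime.
p = 7: 6p + 1 = 43, prime.
p = 11: 6p + 1 = 67, prime.
p = 13: 6p + 1 = 79, prime.
p = 17: 6p + 1 = 103, prime.
p = 19: 6p + 1 = 115 = 5 × 23, not prime.

p = 19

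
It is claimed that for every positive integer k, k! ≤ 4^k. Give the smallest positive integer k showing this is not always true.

k = 9

We need the least positive integer k for which k! > 4^k.
The first 8 eligible values, up to k = 8, all satisfy the conclusion.
k = 9: k! = 362880 and 4^k = 262144, so 362880 > 262144.
Hence k = 9 is a counterexample.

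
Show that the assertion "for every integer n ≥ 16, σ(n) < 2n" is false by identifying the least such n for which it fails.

n = 18

For n = 16, 17 the conclusion holds.
n = 18: σ(18) = 39; 39 ≥ 36.
Hence n = 18 is a counterexample.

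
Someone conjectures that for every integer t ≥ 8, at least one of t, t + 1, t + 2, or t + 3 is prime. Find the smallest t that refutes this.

t = 24

A counterexample is any integer t ≥ 8 such that t, t + 1, t + 2, t + 3 are all composite; we check each in order.
For t = 8, 9, 10, 11, …, 21, 22, 23 the conclusion holds.
t = 24: 24 = 2 × 12; 25 = 5 × 5; 26 = 2 × 13; 27 = 3 × 9 — all composite.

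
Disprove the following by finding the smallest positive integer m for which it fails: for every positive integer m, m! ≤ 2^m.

A counterexample is any positive integer m such that m! > 2^m; we check each in order.
m = 1: m! = 1 and 2^m = 2, so 1 ≤ 2.
m = 2: m! = 2 and 2^m = 4, so 2 ≤ 4.
m = 3: m! = 6 and 2^m = 8, so 6 ≤ 8.
m = 4: m! = 24 and 2^m = 16, so 24 > 16.
Hence m = 4 is a counterexample.

m = 4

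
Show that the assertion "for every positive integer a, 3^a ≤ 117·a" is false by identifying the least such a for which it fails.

a = 6

For a = 1, 2, 3, 4, 5 the conclusion holds.
a = 6: 3^a = 729 and 117·a = 702, so 729 > 702.
So a = 6 is the smallest counterexample.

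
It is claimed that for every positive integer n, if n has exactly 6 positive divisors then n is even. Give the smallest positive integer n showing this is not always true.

n = 45

A counterexample is any positive integer n such that n has exactly 6 positive divisors but n is odd; we check each in order.
For n = 12, 18, 20, 28, 32, 44 the conclusion holds.
n = 45: divisors of 45: 1, 3, 5, 9, 15, 45; 45 is odd.
Thus n = 45 disproves the claim, and no smaller n works.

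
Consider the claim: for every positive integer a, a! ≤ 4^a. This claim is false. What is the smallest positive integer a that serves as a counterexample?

a = 9

We need the least positive integer a for which a! > 4^a.
For a = 1, 2, 3, 4, 5, 6, 7, 8 the conclusion holds.
a = 9: a! = 362880 and 4^a = 262144, so 362880 > 262144.
Thus a = 9 disproves the claim, and no smaller a works.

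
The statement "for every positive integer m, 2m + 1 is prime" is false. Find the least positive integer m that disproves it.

m = 1: 2m + 1 = 3, prime.
m = 2: 2m + 1 = 5, prime.
m = 3: 2m + 1 = 7, prime.
m = 4: 2m + 1 = 9 = 3 × 3, composite.
So m = 4 is the smallest counterexample.

m = 4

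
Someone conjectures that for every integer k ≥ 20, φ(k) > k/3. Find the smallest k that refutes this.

The first 4 eligible values, up to k = 23, all satisfy the conclusion.
k = 24: φ(24) = 8 and 24/3 = 8, so φ(24) ≤ 24/3.

k = 24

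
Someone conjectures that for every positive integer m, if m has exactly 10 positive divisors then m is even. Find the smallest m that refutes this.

m = 405

For m = 48, 80, 112, 162, 176, 208, 272, 304, 368 the conclusion holds.
m = 405: divisors of 405: 10 divisors; 405 is odd.
Hence m = 405 is a counterexample.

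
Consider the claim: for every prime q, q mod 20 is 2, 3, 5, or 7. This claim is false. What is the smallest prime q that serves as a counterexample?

q = 11

A counterexample is any prime q such that the claim fails; we check each in order.
For q = 2, 3, 5, 7 the conclusion holds.
q = 11: 11 mod 20 = 11 — not in {2, 3, 5, 7}.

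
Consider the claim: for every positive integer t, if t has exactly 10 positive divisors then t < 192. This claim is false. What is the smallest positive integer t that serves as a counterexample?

t = 208

Check each positive integer t in order until t has exactly 10 positive divisors but the claim fails.
For t = 48, 80, 112, 162, 176 the conclusion holds.
t = 208: τ(208) = 10; 208 ≥ 192.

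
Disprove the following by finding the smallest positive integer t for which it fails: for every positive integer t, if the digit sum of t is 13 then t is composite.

t = 67

A counterexample is any positive integer t such that the digit sum of t is 13 but t is prime; we check each in order.
t = 49: digit sum 13; 49 is composite.
t = 58: digit sum 13; 58 is composite.
t = 67: digit sum 13; 67 is prime, not composite.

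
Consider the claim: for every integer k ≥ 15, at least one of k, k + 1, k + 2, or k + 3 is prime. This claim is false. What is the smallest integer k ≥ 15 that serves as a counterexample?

k = 24

We need the least integer k ≥ 15 for which k, k + 1, k + 2, k + 3 are all composite.
The first 9 eligible values, up to k = 23, all satisfy the conclusion.
k = 24: 24 = 2 × 12; 25 = 5 × 5; 26 = 2 × 13; 27 = 3 × 9 — all composite.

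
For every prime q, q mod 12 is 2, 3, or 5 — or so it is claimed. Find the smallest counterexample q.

q = 7

We need the least prime q for which the claim fails.
For q = 2, 3, 5 the conclusion holds.
q = 7: 7 mod 12 = 7 — not in {2, 3, 5}.
Hence q = 7 is a counterexample.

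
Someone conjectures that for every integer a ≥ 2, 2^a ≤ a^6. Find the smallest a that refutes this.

A counterexample is any integer a ≥ 2 such that 2^a > a^6; we check each in order.
The first 28 eligible values, up to a = 29, all satisfy the conclusion.
a = 30: 2^a = 1073741824 and a^6 = 729000000, so 1073741824 > 729000000.

a = 30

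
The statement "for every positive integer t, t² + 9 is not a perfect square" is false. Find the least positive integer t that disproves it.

t = 1: 1² + 9 = 10, not a perfect square.
t = 2: 2² + 9 = 13, not a perfect square.
t = 3: 3² + 9 = 18, not a perfect square.
t = 4: 4² + 9 = 25 = 5², a perfect square.

t = 4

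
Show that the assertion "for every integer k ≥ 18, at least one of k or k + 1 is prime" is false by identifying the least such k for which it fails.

k = 20

We need the least integer k ≥ 18 for which k, k + 1 are both composite.
For k = 18, 19 the conclusion holds.
k = 20: 20 = 2 × 10; 21 = 3 × 7 — both composite.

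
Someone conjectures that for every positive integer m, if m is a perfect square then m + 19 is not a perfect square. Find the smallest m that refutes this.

m = 81

A counterexample is any positive integer m such that m is a perfect square but m + 19 is a perfect square; we check each in order.
m = 1: 1 + 19 = 20, not a perfect square.
m = 4: 4 + 19 = 23, not a perfect square.
m = 9: 9 + 19 = 28, not a perfect square.
m = 16: 16 + 19 = 35, not a perfect square.
m = 25: 25 + 19 = 44, not a perfect square.
m = 36: 36 + 19 = 55, not a perfect square.
m = 49: 49 + 19 = 68, not a perfect square.
m = 64: 64 + 19 = 83, not a perfect square.
m = 81: 81 = 9² and 81 + 19 = 100 = 10².
Thus m = 81 disproves the claim, and no smaller m works.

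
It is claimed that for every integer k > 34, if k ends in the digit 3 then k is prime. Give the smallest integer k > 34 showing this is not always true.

k = 43: 43 ends in 3 and is prime.
k = 53: 53 ends in 3 and is prime.
k = 63: 63 ends in 3; 63 = 3 × 21, composite.
Thus k = 63 disproves the claim, and no smaller k works.

k = 63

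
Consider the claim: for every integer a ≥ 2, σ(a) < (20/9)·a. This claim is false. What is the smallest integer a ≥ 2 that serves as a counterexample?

A counterexample is any integer a ≥ 2 such that the claim fails; we check each in order.
The first 10 eligible values, up to a = 11, all satisfy the conclusion.
a = 12: σ(12) = 28; 28 ≥ 80/3.
So a = 12 is the smallest counterexample.

a = 12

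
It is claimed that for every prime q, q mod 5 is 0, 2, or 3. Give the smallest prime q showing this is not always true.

Check each prime q in order until the claim fails.
For q = 2, 3, 5, 7 the conclusion holds.
q = 11: 11 mod 5 = 1 — not in {0, 2, 3}.

q = 11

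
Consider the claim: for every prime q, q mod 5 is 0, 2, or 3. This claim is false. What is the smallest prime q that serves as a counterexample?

For q = 2, 3, 5, 7 the conclusion holds.
q = 11: 11 mod 5 = 1 — not in {0, 2, 3}.

q = 11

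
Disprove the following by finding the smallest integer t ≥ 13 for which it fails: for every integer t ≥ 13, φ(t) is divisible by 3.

t = 15

A counterexample is any integer t ≥ 13 such that φ(t) is not divisible by 3; we check each in order.
For t = 13, 14 the conclusion holds.
t = 15: φ(15) = 8; 8 mod 3 = 2.
Hence t = 15 is a counterexample.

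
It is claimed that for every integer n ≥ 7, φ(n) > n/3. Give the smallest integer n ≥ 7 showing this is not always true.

We need the least integer n ≥ 7 for which the claim fails.
For n = 7, 8, 9, 10, 11 the conclusion holds.
n = 12: φ(12) = 4 and 12/3 = 4, so φ(12) ≤ 12/3.
So n = 12 is the smallest counterexample.

n = 12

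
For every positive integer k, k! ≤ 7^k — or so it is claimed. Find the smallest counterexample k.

Check each positive integer k in order until k! > 7^k.
For k = 1, 2, 3, 4, …, 14, 15, 16 the conclusion holds.
k = 17: k! = 355687428096000 and 7^k = 232630513987207, so 355687428096000 > 232630513987207.
So k = 17 is the smallest counterexample.

k = 17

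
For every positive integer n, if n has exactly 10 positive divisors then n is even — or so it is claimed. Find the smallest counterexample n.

We need the least positive integer n for which n has exactly 10 positive divisors but n is odd.
For n = 48, 80, 112, 162, 176, 208, 272, 304, 368 the conclusion holds.
n = 405: divisors of 405: 10 divisors; 405 is odd.

n = 405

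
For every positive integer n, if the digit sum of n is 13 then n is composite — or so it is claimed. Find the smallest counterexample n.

We need the least positive integer n for which the digit sum of n is 13 but n is prime.
n = 49: digit sum 13; 49 is composite.
n = 58: digit sum 13; 58 is composite.
n = 67: digit sum 13; 67 is prime, not composite.

n = 67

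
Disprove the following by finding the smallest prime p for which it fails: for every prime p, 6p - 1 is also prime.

p = 11

A counterexample is any prime p such that 6p - 1 is not prime; we check each in order.
For p = 2, 3, 5, 7 the conclusion holds.
p = 11: 6p - 1 = 65 = 5 × 13, not prime.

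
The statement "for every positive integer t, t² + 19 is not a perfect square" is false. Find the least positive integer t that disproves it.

t = 1: 1² + 19 = 20, not a perfect square.
t = 2: 2² + 19 = 23, not a perfect square.
t = 3: 3² + 19 = 28, not a perfect square.
t = 4: 4² + 19 = 35, not a perfect square.
t = 5: 5² + 19 = 44, not a perfect square.
t = 6: 6² + 19 = 55, not a perfect square.
t = 7: 7² + 19 = 68, not a perfect square.
t = 8: 8² + 19 = 83, not a perfect square.
t = 9: 9² + 19 = 100 = 10², a perfect square.
So t = 9 is the smallest counterexample.

t = 9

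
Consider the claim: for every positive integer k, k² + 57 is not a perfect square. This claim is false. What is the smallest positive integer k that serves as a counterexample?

k = 8

k = 1: 1² + 57 = 58, not a perfect square.
k = 2: 2² + 57 = 61, not a perfect square.
k = 3: 3² + 57 = 66, not a perfect square.
k = 4: 4² + 57 = 73, not a perfect square.
k = 5: 5² + 57 = 82, not a perfect square.
k = 6: 6² + 57 = 93, not a perfect square.
k = 7: 7² + 57 = 106, not a perfect square.
k = 8: 8² + 57 = 121 = 11², a perfect square.
Thus k = 8 disproves the claim, and no smaller k works.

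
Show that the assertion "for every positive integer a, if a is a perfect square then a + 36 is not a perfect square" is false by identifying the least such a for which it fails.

a = 64

The first 7 eligible values, up to a = 49, all satisfy the conclusion.
a = 64: 64 = 8² and 64 + 36 = 100 = 10².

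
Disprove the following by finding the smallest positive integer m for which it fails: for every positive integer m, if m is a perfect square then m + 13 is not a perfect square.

We need the least positive integer m for which m is a perfect square but m + 13 is a perfect square.
The first 5 eligible values, up to m = 25, all satisfy the conclusion.
m = 36: 36 = 6² and 36 + 13 = 49 = 7².

m = 36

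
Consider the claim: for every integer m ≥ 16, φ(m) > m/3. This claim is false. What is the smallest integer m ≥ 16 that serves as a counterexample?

We need the least integer m ≥ 16 for which the claim fails.
m = 16: φ(16) = 8 and 16/3 = 16/3, so φ(16) > 16/3.
m = 17: φ(17) = 16 and 17/3 = 17/3, so φ(17) > 17/3.
m = 18: φ(18) = 6 and 18/3 = 6, so φ(18) ≤ 18/3.

m = 18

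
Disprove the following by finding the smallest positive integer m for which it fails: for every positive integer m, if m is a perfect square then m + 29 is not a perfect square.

We need the least positive integer m for which m is a perfect square but m + 29 is a perfect square.
For m = 1, 4, 9, 16, …, 121, 144, 169 the conclusion holds.
m = 196: 196 = 14² and 196 + 29 = 225 = 15².

m = 196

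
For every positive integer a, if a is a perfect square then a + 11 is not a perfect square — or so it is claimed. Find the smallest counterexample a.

a = 25

We need the least positive integer a for which a is a perfect square but a + 11 is a perfect square.
For a = 1, 4, 9, 16 the conclusion holds.
a = 25: 25 = 5² and 25 + 11 = 36 = 6².
So a = 25 is the smallest counterexample.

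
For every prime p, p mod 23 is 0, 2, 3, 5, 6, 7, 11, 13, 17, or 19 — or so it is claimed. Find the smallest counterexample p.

p = 31

Check each prime p in order until the claim fails.
For p = 2, 3, 5, 7, 11, 13, 17, 19, 23, 29 the conclusion holds.
p = 31: 31 mod 23 = 8 — not in {0, 2, 3, 5, 6, 7, 11, 13, 17, 19}.
Thus p = 31 disproves the claim, and no smaller p works.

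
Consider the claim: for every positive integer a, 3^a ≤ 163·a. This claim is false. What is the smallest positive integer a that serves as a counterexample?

Check each positive integer a in order until 3^a > 163·a.
a = 1: 3^a = 3 and 163·a = 163, so 3 ≤ 163.
a = 2: 3^a = 9 and 163·a = 326, so 9 ≤ 326.
a = 3: 3^a = 27 and 163·a = 489, so 27 ≤ 489.
a = 4: 3^a = 81 and 163·a = 652, so 81 ≤ 652.
a = 5: 3^a = 243 and 163·a = 815, so 243 ≤ 815.
a = 6: 3^a = 729 and 163·a = 978, so 729 ≤ 978.
a = 7: 3^a = 2187 and 163·a = 1141, so 2187 > 1141.

a = 7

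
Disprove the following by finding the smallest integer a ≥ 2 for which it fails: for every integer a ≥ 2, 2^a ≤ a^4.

Check each integer a ≥ 2 in order until 2^a > a^4.
The first 15 eligible values, up to a = 16, all satisfy the conclusion.
a = 17: 2^a = 131072 and a^4 = 83521, so 131072 > 83521.
Thus a = 17 disproves the claim, and no smaller a works.

a = 17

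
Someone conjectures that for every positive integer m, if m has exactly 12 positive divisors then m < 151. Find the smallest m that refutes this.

For m = 60, 72, 84, 90, 96, 108, 126, 132, 140, 150 the conclusion holds.
m = 156: τ(156) = 12; 156 ≥ 151.
Thus m = 156 disproves the claim, and no smaller m works.

m = 156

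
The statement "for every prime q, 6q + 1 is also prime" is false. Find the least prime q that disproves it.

A counterexample is any prime q such that 6q + 1 is not prime; we check each in order.
The first 7 eligible values, up to q = 17, all satisfy the conclusion.
q = 19: 6q + 1 = 115 = 5 × 23, not prime.
Hence q = 19 is a counterexample.

q = 19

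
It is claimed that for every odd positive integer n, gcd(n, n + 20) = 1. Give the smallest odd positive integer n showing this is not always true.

We need the least odd positive integer n for which gcd(n, n + 20) > 1.
n = 1: gcd(1, 21) = 1.
n = 3: gcd(3, 23) = 1.
n = 5: gcd(5, 25) = 5.
So n = 5 is the smallest counterexample.

n = 5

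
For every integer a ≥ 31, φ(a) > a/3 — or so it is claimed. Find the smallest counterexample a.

a = 36

a = 31: φ(31) = 30 and 31/3 = 31/3, so φ(31) > 31/3.
a = 32: φ(32) = 16 and 32/3 = 32/3, so φ(32) > 32/3.
a = 33: φ(33) = 20 and 33/3 = 11, so φ(33) > 33/3.
a = 34: φ(34) = 16 and 34/3 = 34/3, so φ(34) > 34/3.
a = 35: φ(35) = 24 and 35/3 = 35/3, so φ(35) > 35/3.
a = 36: φ(36) = 12 and 36/3 = 12, so φ(36) ≤ 36/3.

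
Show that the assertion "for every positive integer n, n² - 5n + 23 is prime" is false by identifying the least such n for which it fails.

Check each positive integer n in order until n² - 5n + 23 is not prime.
For n = 1, 2, 3, 4, …, 16, 17, 18 the conclusion holds.
n = 19: n² - 5n + 23 = 289 = 17 × 17, composite.
Thus n = 19 disproves the claim, and no smaller n works.

n = 19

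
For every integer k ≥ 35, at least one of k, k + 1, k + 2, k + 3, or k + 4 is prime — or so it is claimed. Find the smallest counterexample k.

We need the least integer k ≥ 35 for which k, k + 1, k + 2, k + 3, k + 4 are all composite.
For k = 35, 36, 37, 38, …, 45, 46, 47 the conclusion holds.
k = 48: 48 = 2 × 24; 49 = 7 × 7; 50 = 2 × 25; 51 = 3 × 17; 52 = 2 × 26 — all composite.

k = 48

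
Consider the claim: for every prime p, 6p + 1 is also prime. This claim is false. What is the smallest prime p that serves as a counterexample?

p = 19

We need the least prime p for which 6p + 1 is not prime.
p = 2: 6p + 1 = 13, prime.
p = 3: 6p + 1 = 19, prime.
p = 5: 6p + 1 = 31, prime.
p = 7: 6p + 1 = 43, prime.
p = 11: 6p + 1 = 67, prime.
p = 13: 6p + 1 = 79, prime.
p = 17: 6p + 1 = 103, prime.
p = 19: 6p + 1 = 115 = 5 × 23, not prime.
Thus p = 19 disproves the claim, and no smaller p works.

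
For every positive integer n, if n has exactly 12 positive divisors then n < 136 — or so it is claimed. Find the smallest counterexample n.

n = 140

For n = 60, 72, 84, 90, 96, 108, 126, 132 the conclusion holds.
n = 140: τ(140) = 12; 140 ≥ 136.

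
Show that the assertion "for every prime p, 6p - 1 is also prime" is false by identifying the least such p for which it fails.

p = 11

p = 2: 6p - 1 = 11, prime.
p = 3: 6p - 1 = 17, prime.
p = 5: 6p - 1 = 29, prime.
p = 7: 6p - 1 = 41, prime.
p = 11: 6p - 1 = 65 = 5 × 13, not prime.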